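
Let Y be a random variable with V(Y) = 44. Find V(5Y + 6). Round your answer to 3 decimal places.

V(5Y + 6) = (5)²·V(Y) = 25·44 = 1100

1100.000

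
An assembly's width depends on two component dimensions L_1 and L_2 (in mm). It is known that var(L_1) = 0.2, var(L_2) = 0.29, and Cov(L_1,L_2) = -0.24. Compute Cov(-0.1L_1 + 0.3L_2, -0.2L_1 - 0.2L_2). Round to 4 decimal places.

-0.0038

Cov(-0.1L_1 + 0.3L_2, -0.2L_1 - 0.2L_2) = (-0.1)(-0.2)var(L_1) + (0.3)(-0.2)var(L_2) + [(-0.1)(-0.2) + (0.3)(-0.2)]Cov(L_1,L_2)
= 0.02·0.2 + -0.06·0.29 + -0.04·-0.24 = -0.0038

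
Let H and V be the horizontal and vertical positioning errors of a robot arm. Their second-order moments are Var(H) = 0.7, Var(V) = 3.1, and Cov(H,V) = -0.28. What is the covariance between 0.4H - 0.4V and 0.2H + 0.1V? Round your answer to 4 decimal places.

-0.0568

Cov(0.4H - 0.4V, 0.2H + 0.1V) = (0.4)(0.2)Var(H) + (-0.4)(0.1)Var(V) + [(0.4)(0.1) + (-0.4)(0.2)]Cov(H,V)
= 0.08·0.7 + -0.04·3.1 + -0.04·-0.28 = -0.0568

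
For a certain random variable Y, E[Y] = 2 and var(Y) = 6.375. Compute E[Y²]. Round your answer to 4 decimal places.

E[Y²] = var(Y) + (E[Y])² = 6.375 + (2)² = 10.375

10.3750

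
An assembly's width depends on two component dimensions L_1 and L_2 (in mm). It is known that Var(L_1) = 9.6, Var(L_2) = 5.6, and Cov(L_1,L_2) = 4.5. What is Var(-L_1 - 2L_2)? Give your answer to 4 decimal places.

50.0000

Var(-L_1 - 2L_2) = (-1)²·Var(L_1) + (-2)²·Var(L_2) + 2·(-1)·(-2)·Cov(L_1,L_2)
= 1·9.6 + 4·5.6 + 4·4.5 = 50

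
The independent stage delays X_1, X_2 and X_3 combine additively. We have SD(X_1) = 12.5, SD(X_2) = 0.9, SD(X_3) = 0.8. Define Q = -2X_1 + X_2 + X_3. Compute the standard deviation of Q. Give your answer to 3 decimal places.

25.029

Var(X_1) = 156.25, Var(X_2) = 0.81, Var(X_3) = 0.64
By independence, Var(Q) = (-2)²Var(X_1) + (1)²Var(X_2) + (1)²Var(X_3)
= (-2)²·156.25 + (1)²·0.81 + (1)²·0.64 = 626.45
SD(Q) = √626.45 ≈ 25.029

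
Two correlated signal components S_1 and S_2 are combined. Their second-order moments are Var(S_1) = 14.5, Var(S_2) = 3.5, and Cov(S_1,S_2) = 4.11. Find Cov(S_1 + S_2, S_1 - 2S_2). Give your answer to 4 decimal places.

3.3900

Cov(S_1 + S_2, S_1 - 2S_2) = (1)(1)Var(S_1) + (1)(-2)Var(S_2) + [(1)(-2) + (1)(1)]Cov(S_1,S_2)
= 1·14.5 + -2·3.5 + -1·4.11 = 3.39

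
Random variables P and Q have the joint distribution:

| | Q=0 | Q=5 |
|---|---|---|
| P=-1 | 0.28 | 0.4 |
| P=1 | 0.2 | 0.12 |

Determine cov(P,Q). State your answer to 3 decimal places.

-0.464

E[P] = -0.36,  E[Q] = 2.6
E[PQ] = -1.4
cov(P,Q) = E[PQ] − E[P]E[Q] = -1.4 − (-0.36)(2.6) = -0.464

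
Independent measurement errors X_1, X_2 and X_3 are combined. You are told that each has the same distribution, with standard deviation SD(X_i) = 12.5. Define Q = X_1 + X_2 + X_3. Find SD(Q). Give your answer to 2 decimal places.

21.65

var(X_i) = (12.5)² = 156.25
By independence, var(Q) = (1)²var(X_1) + (1)²var(X_2) + (1)²var(X_3)
= (1)²·156.25 + (1)²·156.25 + (1)²·156.25 = 468.75
SD(Q) = √468.75 ≈ 21.65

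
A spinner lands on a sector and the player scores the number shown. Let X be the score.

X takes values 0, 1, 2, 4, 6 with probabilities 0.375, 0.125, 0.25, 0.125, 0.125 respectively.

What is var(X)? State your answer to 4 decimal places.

4.1094

E[X] = (0)(0.375) + (1)(0.125) + (2)(0.25) + (4)(0.125) + (6)(0.125) = 1.875
E[X²] = (0)²(0.375) + (1)²(0.125) + (2)²(0.25) + (4)²(0.125) + (6)²(0.125) = 7.625
var(X) = E[X²] − (E[X])² = 7.625 − (1.875)² = 4.109375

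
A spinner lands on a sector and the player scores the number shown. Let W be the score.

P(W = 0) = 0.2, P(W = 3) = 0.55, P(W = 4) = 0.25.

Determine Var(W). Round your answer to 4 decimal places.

1.9275

E[W] = (0)(0.2) + (3)(0.55) + (4)(0.25) = 2.65
E[W²] = (0)²(0.2) + (3)²(0.55) + (4)²(0.25) = 8.95
Var(W) = E[W²] − (E[W])² = 8.95 − (2.65)² = 1.9275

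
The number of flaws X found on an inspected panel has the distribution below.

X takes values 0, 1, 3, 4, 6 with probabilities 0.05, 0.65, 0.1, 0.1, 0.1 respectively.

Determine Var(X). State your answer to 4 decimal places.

E[X] = (0)(0.05) + (1)(0.65) + (3)(0.1) + (4)(0.1) + (6)(0.1) = 1.95
E[X²] = (0)²(0.05) + (1)²(0.65) + (3)²(0.1) + (4)²(0.1) + (6)²(0.1) = 6.75
Var(X) = E[X²] − (E[X])² = 6.75 − (1.95)² = 2.9475

2.9475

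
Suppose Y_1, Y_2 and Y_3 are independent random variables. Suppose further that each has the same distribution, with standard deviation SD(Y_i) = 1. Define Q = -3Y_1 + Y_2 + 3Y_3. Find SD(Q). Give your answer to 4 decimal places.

4.3589

Var(Y_i) = (1)² = 1
By independence, Var(Q) = (-3)²Var(Y_1) + (1)²Var(Y_2) + (3)²Var(Y_3)
= (-3)²·1 + (1)²·1 + (3)²·1 = 19
SD(Q) = √19 ≈ 4.3589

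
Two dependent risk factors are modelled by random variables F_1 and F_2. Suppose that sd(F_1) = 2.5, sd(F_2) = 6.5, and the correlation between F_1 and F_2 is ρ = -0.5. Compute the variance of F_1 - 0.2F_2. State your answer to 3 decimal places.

Var(F_1) = (2.5)² = 6.25;  Var(F_2) = (6.5)² = 42.25
cov(F_1,F_2) = ρ·sd(F_1)·sd(F_2) = -0.5·2.5·6.5 = -8.125
Var(F_1 - 0.2F_2) = (1)²·Var(F_1) + (-0.2)²·Var(F_2) + 2·(1)·(-0.2)·cov(F_1,F_2)
= 1·6.25 + 0.04·42.25 + -0.4·-8.125 = 11.19

11.190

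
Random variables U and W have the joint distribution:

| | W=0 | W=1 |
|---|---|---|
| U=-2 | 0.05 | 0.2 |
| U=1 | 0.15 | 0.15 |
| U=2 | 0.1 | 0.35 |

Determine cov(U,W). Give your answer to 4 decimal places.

E[U] = 0.7,  E[W] = 0.7
E[UW] = 0.45
cov(U,W) = E[UW] − E[U]E[W] = 0.45 − (0.7)(0.7) = -0.04

-0.0400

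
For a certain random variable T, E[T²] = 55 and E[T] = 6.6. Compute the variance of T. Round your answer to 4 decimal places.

11.4400

V(T) = 55 − (6.6)² = 11.44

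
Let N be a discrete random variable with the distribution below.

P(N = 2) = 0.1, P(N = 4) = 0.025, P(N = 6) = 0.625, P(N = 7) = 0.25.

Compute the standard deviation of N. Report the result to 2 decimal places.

1.38

E[N] = (2)(0.1) + (4)(0.025) + (6)(0.625) + (7)(0.25) = 5.8
E[N²] = (2)²(0.1) + (4)²(0.025) + (6)²(0.625) + (7)²(0.25) = 35.55
Var(N) = E[N²] − (E[N])² = 35.55 − (5.8)² = 1.91
SD(N) = √1.91 ≈ 1.38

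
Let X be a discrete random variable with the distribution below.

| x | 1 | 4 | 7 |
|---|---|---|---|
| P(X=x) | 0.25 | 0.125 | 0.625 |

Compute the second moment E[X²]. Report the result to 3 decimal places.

E[X²] = (1)²(0.25) + (4)²(0.125) + (7)²(0.625) = 32.875

32.875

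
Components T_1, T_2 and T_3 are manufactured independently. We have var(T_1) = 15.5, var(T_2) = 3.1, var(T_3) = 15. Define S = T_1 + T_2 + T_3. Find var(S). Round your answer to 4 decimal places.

33.6000

By independence, var(S) = (1)²var(T_1) + (1)²var(T_2) + (1)²var(T_3)
= (1)²·15.5 + (1)²·3.1 + (1)²·15 = 33.6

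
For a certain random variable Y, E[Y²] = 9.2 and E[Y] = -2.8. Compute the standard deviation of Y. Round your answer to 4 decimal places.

Var(Y) = 9.2 − (-2.8)² = 1.36
σ(Y) = √1.36 ≈ 1.1662

1.1662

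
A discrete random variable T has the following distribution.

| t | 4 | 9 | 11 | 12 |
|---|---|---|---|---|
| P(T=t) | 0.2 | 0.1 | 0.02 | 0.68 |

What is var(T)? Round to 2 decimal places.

10.03

E[T] = (4)(0.2) + (9)(0.1) + (11)(0.02) + (12)(0.68) = 10.08
E[T²] = (4)²(0.2) + (9)²(0.1) + (11)²(0.02) + (12)²(0.68) = 111.64
var(T) = E[T²] − (E[T])² = 111.64 − (10.08)² = 10.0336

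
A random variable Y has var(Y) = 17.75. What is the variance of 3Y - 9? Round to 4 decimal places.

var(3Y - 9) = (3)²·var(Y) = 9·17.75 = 159.75

159.7500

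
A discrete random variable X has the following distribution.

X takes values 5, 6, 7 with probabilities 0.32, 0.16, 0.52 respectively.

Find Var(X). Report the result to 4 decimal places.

0.8000

E[X] = (5)(0.32) + (6)(0.16) + (7)(0.52) = 6.2
E[X²] = (5)²(0.32) + (6)²(0.16) + (7)²(0.52) = 39.24
Var(X) = E[X²] − (E[X])² = 39.24 − (6.2)² = 0.8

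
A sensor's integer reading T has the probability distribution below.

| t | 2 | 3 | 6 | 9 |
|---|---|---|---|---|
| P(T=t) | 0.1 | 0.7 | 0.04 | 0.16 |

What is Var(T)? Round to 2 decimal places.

5.26

E[T] = (2)(0.1) + (3)(0.7) + (6)(0.04) + (9)(0.16) = 3.98
E[T²] = (2)²(0.1) + (3)²(0.7) + (6)²(0.04) + (9)²(0.16) = 21.1
Var(T) = E[T²] − (E[T])² = 21.1 − (3.98)² = 5.2596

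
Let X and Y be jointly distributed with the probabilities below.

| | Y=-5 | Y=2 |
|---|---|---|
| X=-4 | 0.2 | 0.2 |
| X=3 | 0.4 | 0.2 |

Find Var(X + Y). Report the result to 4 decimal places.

19.6000

E[X] = 0.2,  E[Y] = -2.2,  E[XY] = -2.4
Var(X) = 11.8 − (0.2)² = 11.76;  Var(Y) = 16.6 − (-2.2)² = 11.76
Cov(X,Y) = -2.4 − (0.2)(-2.2) = -1.96
Var(X + Y) = (1)²·11.76 + (1)²·11.76 + 2·(1)·(1)·-1.96 = 19.6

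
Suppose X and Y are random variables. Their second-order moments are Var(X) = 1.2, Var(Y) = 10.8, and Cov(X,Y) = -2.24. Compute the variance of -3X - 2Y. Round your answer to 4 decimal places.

Var(-3X - 2Y) = (-3)²·Var(X) + (-2)²·Var(Y) + 2·(-3)·(-2)·Cov(X,Y)
= 9·1.2 + 4·10.8 + 12·-2.24 = 27.12

27.1200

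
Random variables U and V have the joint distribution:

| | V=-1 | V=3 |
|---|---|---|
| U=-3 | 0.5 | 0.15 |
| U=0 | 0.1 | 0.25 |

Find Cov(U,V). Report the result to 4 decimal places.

E[U] = -1.95,  E[V] = 0.6
E[UV] = 0.15
Cov(U,V) = E[UV] − E[U]E[V] = 0.15 − (-1.95)(0.6) = 1.32

1.3200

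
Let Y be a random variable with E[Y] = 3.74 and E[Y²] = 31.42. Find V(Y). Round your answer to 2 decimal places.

V(Y) = 31.42 − (3.74)² = 17.4324

17.43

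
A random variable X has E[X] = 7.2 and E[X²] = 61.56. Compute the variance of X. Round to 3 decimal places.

V(X) = 61.56 − (7.2)² = 9.72

9.720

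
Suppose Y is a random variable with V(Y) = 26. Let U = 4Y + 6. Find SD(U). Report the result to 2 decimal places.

V(4Y + 6) = (4)²·26 = 416
SD(U) = √416 ≈ 20.40

20.40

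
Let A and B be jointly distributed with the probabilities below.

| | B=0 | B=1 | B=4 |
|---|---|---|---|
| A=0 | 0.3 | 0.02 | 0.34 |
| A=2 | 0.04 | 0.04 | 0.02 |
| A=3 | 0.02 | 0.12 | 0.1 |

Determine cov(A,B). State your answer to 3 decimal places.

E[A] = 0.92,  E[B] = 2.02
E[AB] = 1.8
cov(A,B) = E[AB] − E[A]E[B] = 1.8 − (0.92)(2.02) = -0.0584

-0.058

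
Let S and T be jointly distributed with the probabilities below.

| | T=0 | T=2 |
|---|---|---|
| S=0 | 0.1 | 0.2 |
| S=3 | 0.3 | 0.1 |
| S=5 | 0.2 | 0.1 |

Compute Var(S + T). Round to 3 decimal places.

3.650

E[S] = 2.7,  E[T] = 0.8,  E[ST] = 1.6
Var(S) = 11.1 − (2.7)² = 3.81;  Var(T) = 1.6 − (0.8)² = 0.96
Cov(S,T) = 1.6 − (2.7)(0.8) = -0.56
Var(S + T) = (1)²·3.81 + (1)²·0.96 + 2·(1)·(1)·-0.56 = 3.65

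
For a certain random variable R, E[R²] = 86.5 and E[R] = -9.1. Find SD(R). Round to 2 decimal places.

Var(R) = 86.5 − (-9.1)² = 3.69
SD(R) = √3.69 ≈ 1.92

1.92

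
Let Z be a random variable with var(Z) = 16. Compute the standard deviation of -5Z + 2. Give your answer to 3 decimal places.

var(-5Z + 2) = (-5)²·16 = 400
σ(-5Z + 2) = √400 ≈ 20.000

20.000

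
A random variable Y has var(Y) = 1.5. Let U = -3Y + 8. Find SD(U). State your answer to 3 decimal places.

3.674

var(-3Y + 8) = (-3)²·1.5 = 13.5
SD(U) = √13.5 ≈ 3.674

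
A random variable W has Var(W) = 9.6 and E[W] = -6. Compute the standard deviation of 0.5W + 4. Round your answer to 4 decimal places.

Var(0.5W + 4) = (0.5)²·9.6 = 2.4
σ(0.5W + 4) = √2.4 ≈ 1.5492

1.5492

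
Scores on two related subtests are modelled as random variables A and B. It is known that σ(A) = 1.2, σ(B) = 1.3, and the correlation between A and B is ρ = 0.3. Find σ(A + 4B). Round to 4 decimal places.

5.6766

Var(A) = (1.2)² = 1.44;  Var(B) = (1.3)² = 1.69
Cov(A,B) = ρ·σ(A)·σ(B) = 0.3·1.2·1.3 = 0.468
Var(A + 4B) = (1)²·Var(A) + (4)²·Var(B) + 2·(1)·(4)·Cov(A,B)
= 1·1.44 + 16·1.69 + 8·0.468 = 32.224
σ(A + 4B) = √32.224 ≈ 5.6766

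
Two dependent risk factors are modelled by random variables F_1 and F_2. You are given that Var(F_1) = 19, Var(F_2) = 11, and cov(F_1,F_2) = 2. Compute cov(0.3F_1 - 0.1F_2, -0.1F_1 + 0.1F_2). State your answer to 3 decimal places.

-0.600

cov(0.3F_1 - 0.1F_2, -0.1F_1 + 0.1F_2) = (0.3)(-0.1)Var(F_1) + (-0.1)(0.1)Var(F_2) + [(0.3)(0.1) + (-0.1)(-0.1)]cov(F_1,F_2)
= -0.03·19 + -0.01·11 + 0.04·2 = -0.6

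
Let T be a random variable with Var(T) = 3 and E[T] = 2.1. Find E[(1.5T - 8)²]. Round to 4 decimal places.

30.2725

E[1.5T - 8] = 1.5·2.1 − 8 = -4.85
Var(1.5T - 8) = (1.5)²·3 = 6.75
E[(1.5T - 8)²] = Var((1.5T - 8)) + (E[(1.5T - 8)])² = 6.75 + (-4.85)² = 30.2725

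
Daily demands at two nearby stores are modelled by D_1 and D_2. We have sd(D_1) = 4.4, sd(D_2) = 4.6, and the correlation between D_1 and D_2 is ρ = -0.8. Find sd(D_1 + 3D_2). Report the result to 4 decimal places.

V(D_1) = (4.4)² = 19.36;  V(D_2) = (4.6)² = 21.16
Cov(D_1,D_2) = ρ·sd(D_1)·sd(D_2) = -0.8·4.4·4.6 = -16.192
V(D_1 + 3D_2) = (1)²·V(D_1) + (3)²·V(D_2) + 2·(1)·(3)·Cov(D_1,D_2)
= 1·19.36 + 9·21.16 + 6·-16.192 = 112.648
sd(D_1 + 3D_2) = √112.648 ≈ 10.6136

10.6136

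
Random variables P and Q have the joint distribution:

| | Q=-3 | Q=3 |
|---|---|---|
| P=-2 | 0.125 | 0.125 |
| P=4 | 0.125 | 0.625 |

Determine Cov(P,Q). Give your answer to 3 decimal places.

E[P] = 2.5,  E[Q] = 1.5
E[PQ] = 6
Cov(P,Q) = E[PQ] − E[P]E[Q] = 6 − (2.5)(1.5) = 2.25

2.250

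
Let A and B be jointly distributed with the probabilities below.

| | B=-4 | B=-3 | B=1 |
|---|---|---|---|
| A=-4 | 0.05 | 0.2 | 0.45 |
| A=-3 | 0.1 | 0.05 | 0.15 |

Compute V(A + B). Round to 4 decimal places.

E[A] = -3.7,  E[B] = -0.75,  E[AB] = 2.6
V(A) = 13.9 − (-3.7)² = 0.21;  V(B) = 5.25 − (-0.75)² = 4.6875
cov(A,B) = 2.6 − (-3.7)(-0.75) = -0.175
V(A + B) = (1)²·0.21 + (1)²·4.6875 + 2·(1)·(1)·-0.175 = 4.5475

4.5475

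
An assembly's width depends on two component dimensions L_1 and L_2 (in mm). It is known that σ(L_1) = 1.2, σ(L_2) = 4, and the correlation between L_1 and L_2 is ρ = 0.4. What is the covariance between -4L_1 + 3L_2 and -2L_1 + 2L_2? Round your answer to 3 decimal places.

Var(L_1) = (1.2)² = 1.44;  Var(L_2) = (4)² = 16
cov(L_1,L_2) = ρ·σ(L_1)·σ(L_2) = 0.4·1.2·4 = 1.92
cov(-4L_1 + 3L_2, -2L_1 + 2L_2) = (-4)(-2)Var(L_1) + (3)(2)Var(L_2) + [(-4)(2) + (3)(-2)]cov(L_1,L_2)
= 8·1.44 + 6·16 + -14·1.92 = 80.64

80.640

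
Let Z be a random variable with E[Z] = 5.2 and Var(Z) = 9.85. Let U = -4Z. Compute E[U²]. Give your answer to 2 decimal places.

590.24

E[-4Z] = -4·5.2 = -20.8
Var(-4Z) = (-4)²·9.85 = 157.6
E[U²] = Var(U) + (E[U])² = 157.6 + (-20.8)² = 590.24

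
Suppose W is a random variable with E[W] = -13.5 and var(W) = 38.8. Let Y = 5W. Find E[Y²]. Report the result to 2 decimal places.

E[5W] = 5·-13.5 = -67.5
var(5W) = (5)²·38.8 = 970
E[Y²] = var(Y) + (E[Y])² = 970 + (-67.5)² = 5526.25

5526.25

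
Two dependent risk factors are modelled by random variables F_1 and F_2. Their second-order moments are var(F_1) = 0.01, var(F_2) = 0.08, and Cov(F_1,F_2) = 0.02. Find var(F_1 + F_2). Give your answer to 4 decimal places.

var(F_1 + F_2) = (1)²·var(F_1) + (1)²·var(F_2) + 2·(1)·(1)·Cov(F_1,F_2)
= 1·0.01 + 1·0.08 + 2·0.02 = 0.13

0.1300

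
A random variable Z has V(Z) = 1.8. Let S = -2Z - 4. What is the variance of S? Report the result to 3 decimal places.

V(-2Z - 4) = (-2)²·V(Z) = 4·1.8 = 7.2

7.200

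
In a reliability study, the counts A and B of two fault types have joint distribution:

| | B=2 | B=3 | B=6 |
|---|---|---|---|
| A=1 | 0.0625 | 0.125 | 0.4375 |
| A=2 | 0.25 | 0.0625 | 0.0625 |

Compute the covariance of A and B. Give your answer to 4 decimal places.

-0.5078

E[A] = 1.375,  E[B] = 4.1875
E[AB] = 5.25
Cov(A,B) = E[AB] − E[A]E[B] = 5.25 − (1.375)(4.1875) = -0.5078125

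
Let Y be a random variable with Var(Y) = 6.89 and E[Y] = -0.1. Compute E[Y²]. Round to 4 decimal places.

6.9000

E[Y²] = Var(Y) + (E[Y])² = 6.89 + (-0.1)² = 6.9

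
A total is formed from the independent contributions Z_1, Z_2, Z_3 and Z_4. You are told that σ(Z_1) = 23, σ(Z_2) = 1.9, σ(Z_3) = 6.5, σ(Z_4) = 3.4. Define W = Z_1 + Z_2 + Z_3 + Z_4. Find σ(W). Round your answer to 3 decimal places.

24.216

V(Z_1) = 529, V(Z_2) = 3.61, V(Z_3) = 42.25, V(Z_4) = 11.56
By independence, V(W) = (1)²V(Z_1) + (1)²V(Z_2) + (1)²V(Z_3) + (1)²V(Z_4)
= (1)²·529 + (1)²·3.61 + (1)²·42.25 + (1)²·11.56 = 586.42
σ(W) = √586.42 ≈ 24.216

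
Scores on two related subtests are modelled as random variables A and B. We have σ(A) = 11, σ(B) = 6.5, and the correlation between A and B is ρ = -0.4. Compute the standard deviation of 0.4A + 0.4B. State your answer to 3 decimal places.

4.119

var(A) = (11)² = 121;  var(B) = (6.5)² = 42.25
Cov(A,B) = ρ·σ(A)·σ(B) = -0.4·11·6.5 = -28.6
var(0.4A + 0.4B) = (0.4)²·var(A) + (0.4)²·var(B) + 2·(0.4)·(0.4)·Cov(A,B)
= 0.16·121 + 0.16·42.25 + 0.32·-28.6 = 16.968
σ(0.4A + 0.4B) = √16.968 ≈ 4.119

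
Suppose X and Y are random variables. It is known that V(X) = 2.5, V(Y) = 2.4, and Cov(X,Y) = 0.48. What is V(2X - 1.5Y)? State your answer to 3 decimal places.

12.520

V(2X - 1.5Y) = (2)²·V(X) + (-1.5)²·V(Y) + 2·(2)·(-1.5)·Cov(X,Y)
= 4·2.5 + 2.25·2.4 + -6·0.48 = 12.52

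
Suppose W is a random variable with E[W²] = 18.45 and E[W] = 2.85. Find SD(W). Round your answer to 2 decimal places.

Var(W) = 18.45 − (2.85)² = 10.3275
SD(W) = √10.3275 ≈ 3.21

3.21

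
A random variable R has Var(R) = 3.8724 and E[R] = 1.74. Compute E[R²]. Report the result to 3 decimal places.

6.900

E[R²] = Var(R) + (E[R])² = 3.8724 + (1.74)² = 6.9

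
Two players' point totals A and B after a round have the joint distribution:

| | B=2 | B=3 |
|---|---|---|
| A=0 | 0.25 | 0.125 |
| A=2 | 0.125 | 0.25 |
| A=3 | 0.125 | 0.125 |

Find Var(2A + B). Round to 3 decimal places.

6.750

E[A] = 1.5,  E[B] = 2.5,  E[AB] = 3.875
Var(A) = 3.75 − (1.5)² = 1.5;  Var(B) = 6.5 − (2.5)² = 0.25
cov(A,B) = 3.875 − (1.5)(2.5) = 0.125
Var(2A + B) = (2)²·1.5 + (1)²·0.25 + 2·(2)·(1)·0.125 = 6.75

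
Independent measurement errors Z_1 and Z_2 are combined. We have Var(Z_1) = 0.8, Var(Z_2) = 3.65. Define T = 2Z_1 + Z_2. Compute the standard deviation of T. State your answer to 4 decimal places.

By independence, Var(T) = (2)²Var(Z_1) + (1)²Var(Z_2)
= (2)²·0.8 + (1)²·3.65 = 6.85
SD(T) = √6.85 ≈ 2.6173

2.6173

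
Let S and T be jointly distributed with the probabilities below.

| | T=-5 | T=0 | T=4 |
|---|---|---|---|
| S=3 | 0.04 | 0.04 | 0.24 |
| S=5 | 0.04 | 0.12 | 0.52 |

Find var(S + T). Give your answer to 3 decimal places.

E[S] = 4.36,  E[T] = 2.64,  E[ST] = 11.68
var(S) = 19.88 − (4.36)² = 0.8704;  var(T) = 14.16 − (2.64)² = 7.1904
Cov(S,T) = 11.68 − (4.36)(2.64) = 0.1696
var(S + T) = (1)²·0.8704 + (1)²·7.1904 + 2·(1)·(1)·0.1696 = 8.4

8.400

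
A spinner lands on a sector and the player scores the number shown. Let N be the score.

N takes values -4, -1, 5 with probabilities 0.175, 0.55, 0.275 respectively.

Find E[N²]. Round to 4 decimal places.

10.2250

E[N²] = (-4)²(0.175) + (-1)²(0.55) + (5)²(0.275) = 10.225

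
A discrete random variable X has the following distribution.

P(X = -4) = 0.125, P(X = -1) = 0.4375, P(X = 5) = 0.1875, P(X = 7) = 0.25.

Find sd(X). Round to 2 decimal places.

E[X] = (-4)(0.125) + (-1)(0.4375) + (5)(0.1875) + (7)(0.25) = 1.75
E[X²] = (-4)²(0.125) + (-1)²(0.4375) + (5)²(0.1875) + (7)²(0.25) = 19.375
Var(X) = E[X²] − (E[X])² = 19.375 − (1.75)² = 16.3125
sd(X) = √16.3125 ≈ 4.04

4.04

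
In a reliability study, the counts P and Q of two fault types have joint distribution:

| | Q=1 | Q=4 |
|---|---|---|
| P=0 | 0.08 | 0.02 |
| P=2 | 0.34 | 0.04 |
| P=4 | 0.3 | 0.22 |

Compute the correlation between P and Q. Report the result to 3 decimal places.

0.276

E[P] = 2.84,  E[Q] = 1.84
E[PQ] = 5.72
Cov(P,Q) = E[PQ] − E[P]E[Q] = 5.72 − (2.84)(1.84) = 0.4944
V(P) = 1.7744,  V(Q) = 1.8144
ρ = 0.4944 / √(1.7744·1.8144) ≈ 0.276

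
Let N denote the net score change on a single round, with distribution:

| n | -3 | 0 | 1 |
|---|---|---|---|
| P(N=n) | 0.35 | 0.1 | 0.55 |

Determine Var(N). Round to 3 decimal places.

3.450

E[N] = (-3)(0.35) + (0)(0.1) + (1)(0.55) = -0.5
E[N²] = (-3)²(0.35) + (0)²(0.1) + (1)²(0.55) = 3.7
Var(N) = E[N²] − (E[N])² = 3.7 − (-0.5)² = 3.45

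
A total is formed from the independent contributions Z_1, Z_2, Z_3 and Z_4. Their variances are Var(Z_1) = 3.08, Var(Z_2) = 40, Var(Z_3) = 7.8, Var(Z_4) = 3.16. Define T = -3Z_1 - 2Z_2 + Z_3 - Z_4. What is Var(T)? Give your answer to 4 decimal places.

198.6800

By independence, Var(T) = (-3)²Var(Z_1) + (-2)²Var(Z_2) + (1)²Var(Z_3) + (-1)²Var(Z_4)
= (-3)²·3.08 + (-2)²·40 + (1)²·7.8 + (-1)²·3.16 = 198.68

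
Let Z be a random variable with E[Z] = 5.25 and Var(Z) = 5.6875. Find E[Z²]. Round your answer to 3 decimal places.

33.250

E[Z²] = Var(Z) + (E[Z])² = 5.6875 + (5.25)² = 33.25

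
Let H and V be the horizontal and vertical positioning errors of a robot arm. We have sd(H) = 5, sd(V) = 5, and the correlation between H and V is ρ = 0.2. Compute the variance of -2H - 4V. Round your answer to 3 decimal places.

580.000

Var(H) = (5)² = 25;  Var(V) = (5)² = 25
Cov(H,V) = ρ·sd(H)·sd(V) = 0.2·5·5 = 5
Var(-2H - 4V) = (-2)²·Var(H) + (-4)²·Var(V) + 2·(-2)·(-4)·Cov(H,V)
= 4·25 + 16·25 + 16·5 = 580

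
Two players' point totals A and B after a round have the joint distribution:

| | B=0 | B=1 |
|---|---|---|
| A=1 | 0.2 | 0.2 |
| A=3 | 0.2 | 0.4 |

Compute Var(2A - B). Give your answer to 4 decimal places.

3.7600

E[A] = 2.2,  E[B] = 0.6,  E[AB] = 1.4
Var(A) = 5.8 − (2.2)² = 0.96;  Var(B) = 0.6 − (0.6)² = 0.24
cov(A,B) = 1.4 − (2.2)(0.6) = 0.08
Var(2A - B) = (2)²·0.96 + (-1)²·0.24 + 2·(2)·(-1)·0.08 = 3.76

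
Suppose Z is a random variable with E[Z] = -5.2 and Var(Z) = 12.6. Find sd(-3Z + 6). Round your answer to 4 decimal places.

Var(-3Z + 6) = (-3)²·12.6 = 113.4
sd(-3Z + 6) = √113.4 ≈ 10.6489

10.6489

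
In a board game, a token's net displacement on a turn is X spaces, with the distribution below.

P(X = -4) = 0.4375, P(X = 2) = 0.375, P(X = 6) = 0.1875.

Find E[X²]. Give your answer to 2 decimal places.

E[X²] = (-4)²(0.4375) + (2)²(0.375) + (6)²(0.1875) = 15.25

15.25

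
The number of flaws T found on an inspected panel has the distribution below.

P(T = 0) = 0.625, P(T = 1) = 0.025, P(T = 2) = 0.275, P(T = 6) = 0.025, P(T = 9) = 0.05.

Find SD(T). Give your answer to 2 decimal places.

2.17

E[T] = (0)(0.625) + (1)(0.025) + (2)(0.275) + (6)(0.025) + (9)(0.05) = 1.175
E[T²] = (0)²(0.625) + (1)²(0.025) + (2)²(0.275) + (6)²(0.025) + (9)²(0.05) = 6.075
var(T) = E[T²] − (E[T])² = 6.075 − (1.175)² = 4.694375
SD(T) = √4.694375 ≈ 2.17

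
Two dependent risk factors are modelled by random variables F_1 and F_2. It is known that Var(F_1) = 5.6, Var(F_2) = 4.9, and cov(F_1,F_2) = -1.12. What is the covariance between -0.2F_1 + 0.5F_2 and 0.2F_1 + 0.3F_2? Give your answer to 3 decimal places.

0.466

cov(-0.2F_1 + 0.5F_2, 0.2F_1 + 0.3F_2) = (-0.2)(0.2)Var(F_1) + (0.5)(0.3)Var(F_2) + [(-0.2)(0.3) + (0.5)(0.2)]cov(F_1,F_2)
= -0.04·5.6 + 0.15·4.9 + 0.04·-1.12 = 0.4662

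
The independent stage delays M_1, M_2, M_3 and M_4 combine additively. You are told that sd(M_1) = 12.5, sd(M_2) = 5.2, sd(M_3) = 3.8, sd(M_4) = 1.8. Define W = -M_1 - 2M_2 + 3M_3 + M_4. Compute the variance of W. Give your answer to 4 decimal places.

V(M_1) = 156.25, V(M_2) = 27.04, V(M_3) = 14.44, V(M_4) = 3.24
By independence, V(W) = (-1)²V(M_1) + (-2)²V(M_2) + (3)²V(M_3) + (1)²V(M_4)
= (-1)²·156.25 + (-2)²·27.04 + (3)²·14.44 + (1)²·3.24 = 397.61

397.6100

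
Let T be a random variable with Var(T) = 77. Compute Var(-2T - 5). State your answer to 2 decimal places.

308.00

Var(-2T - 5) = (-2)²·Var(T) = 4·77 = 308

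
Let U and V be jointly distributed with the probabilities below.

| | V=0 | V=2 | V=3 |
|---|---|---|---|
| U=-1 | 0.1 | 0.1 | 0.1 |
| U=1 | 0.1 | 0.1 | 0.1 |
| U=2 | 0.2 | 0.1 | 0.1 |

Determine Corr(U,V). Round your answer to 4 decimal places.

E[U] = 0.8,  E[V] = 1.5
E[UV] = 1
Cov(U,V) = E[UV] − E[U]E[V] = 1 − (0.8)(1.5) = -0.2
var(U) = 1.56,  var(V) = 1.65
ρ = -0.2 / √(1.56·1.65) ≈ -0.1247

-0.1247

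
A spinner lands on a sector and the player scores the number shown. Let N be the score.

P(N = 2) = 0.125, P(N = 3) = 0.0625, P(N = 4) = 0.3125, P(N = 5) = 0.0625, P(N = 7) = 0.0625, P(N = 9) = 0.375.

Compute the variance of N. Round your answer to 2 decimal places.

E[N] = (2)(0.125) + (3)(0.0625) + (4)(0.3125) + (5)(0.0625) + (7)(0.0625) + (9)(0.375) = 5.8125
E[N²] = (2)²(0.125) + (3)²(0.0625) + (4)²(0.3125) + (5)²(0.0625) + (7)²(0.0625) + (9)²(0.375) = 41.0625
V(N) = E[N²] − (E[N])² = 41.0625 − (5.8125)² = 7.27734375

7.28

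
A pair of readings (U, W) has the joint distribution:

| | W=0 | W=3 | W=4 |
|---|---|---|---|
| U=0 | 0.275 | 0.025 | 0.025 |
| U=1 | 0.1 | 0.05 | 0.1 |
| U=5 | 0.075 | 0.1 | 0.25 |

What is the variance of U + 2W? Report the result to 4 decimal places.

E[U] = 2.375,  E[W] = 2.025,  E[UW] = 7.05
var(U) = 10.875 − (2.375)² = 5.234375;  var(W) = 7.575 − (2.025)² = 3.474375
cov(U,W) = 7.05 − (2.375)(2.025) = 2.240625
var(U + 2W) = (1)²·5.234375 + (2)²·3.474375 + 2·(1)·(2)·2.240625 = 28.094375

28.0944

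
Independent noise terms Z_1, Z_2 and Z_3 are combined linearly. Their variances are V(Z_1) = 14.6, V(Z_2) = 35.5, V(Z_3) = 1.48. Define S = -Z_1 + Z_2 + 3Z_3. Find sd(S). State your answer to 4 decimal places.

7.9637

By independence, V(S) = (-1)²V(Z_1) + (1)²V(Z_2) + (3)²V(Z_3)
= (-1)²·14.6 + (1)²·35.5 + (3)²·1.48 = 63.42
sd(S) = √63.42 ≈ 7.9637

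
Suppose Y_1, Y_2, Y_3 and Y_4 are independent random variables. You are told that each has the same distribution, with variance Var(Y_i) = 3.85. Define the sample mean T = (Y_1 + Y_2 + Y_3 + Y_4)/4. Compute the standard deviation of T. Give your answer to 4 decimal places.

0.9811

By independence, Var(T) = (0.25)²Var(Y_1) + (0.25)²Var(Y_2) + (0.25)²Var(Y_3) + (0.25)²Var(Y_4)
= (0.25)²·3.85 + (0.25)²·3.85 + (0.25)²·3.85 + (0.25)²·3.85 = 0.9625
sd(T) = √0.9625 ≈ 0.9811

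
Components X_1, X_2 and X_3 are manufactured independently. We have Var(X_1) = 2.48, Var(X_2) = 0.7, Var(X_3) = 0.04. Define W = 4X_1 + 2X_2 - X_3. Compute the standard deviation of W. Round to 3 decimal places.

6.521

By independence, Var(W) = (4)²Var(X_1) + (2)²Var(X_2) + (-1)²Var(X_3)
= (4)²·2.48 + (2)²·0.7 + (-1)²·0.04 = 42.52
SD(W) = √42.52 ≈ 6.521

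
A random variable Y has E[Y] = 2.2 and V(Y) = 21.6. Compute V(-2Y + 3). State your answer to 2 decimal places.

V(-2Y + 3) = (-2)²·V(Y) = 4·21.6 = 86.4

86.40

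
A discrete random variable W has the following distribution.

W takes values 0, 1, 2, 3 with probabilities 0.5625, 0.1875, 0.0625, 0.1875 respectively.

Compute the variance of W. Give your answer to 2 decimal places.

E[W] = (0)(0.5625) + (1)(0.1875) + (2)(0.0625) + (3)(0.1875) = 0.875
E[W²] = (0)²(0.5625) + (1)²(0.1875) + (2)²(0.0625) + (3)²(0.1875) = 2.125
V(W) = E[W²] − (E[W])² = 2.125 − (0.875)² = 1.359375

1.36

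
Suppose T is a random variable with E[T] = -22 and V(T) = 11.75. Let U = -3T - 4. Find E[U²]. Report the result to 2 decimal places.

E[-3T - 4] = -3·-22 − 4 = 62
V(-3T - 4) = (-3)²·11.75 = 105.75
E[U²] = V(U) + (E[U])² = 105.75 + (62)² = 3949.75

3949.75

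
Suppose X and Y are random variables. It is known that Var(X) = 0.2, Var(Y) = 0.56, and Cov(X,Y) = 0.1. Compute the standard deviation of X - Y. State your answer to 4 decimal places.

Var(X - Y) = (1)²·Var(X) + (-1)²·Var(Y) + 2·(1)·(-1)·Cov(X,Y)
= 1·0.2 + 1·0.56 + -2·0.1 = 0.56
σ(X - Y) = √0.56 ≈ 0.7483

0.7483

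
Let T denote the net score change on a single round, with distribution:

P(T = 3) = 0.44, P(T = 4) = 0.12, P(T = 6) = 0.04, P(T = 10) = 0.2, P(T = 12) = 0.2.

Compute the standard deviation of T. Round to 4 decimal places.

3.8271

E[T] = (3)(0.44) + (4)(0.12) + (6)(0.04) + (10)(0.2) + (12)(0.2) = 6.44
E[T²] = (3)²(0.44) + (4)²(0.12) + (6)²(0.04) + (10)²(0.2) + (12)²(0.2) = 56.12
Var(T) = E[T²] − (E[T])² = 56.12 − (6.44)² = 14.6464
σ(T) = √14.6464 ≈ 3.8271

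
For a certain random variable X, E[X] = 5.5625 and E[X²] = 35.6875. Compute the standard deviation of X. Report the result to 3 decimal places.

V(X) = 35.6875 − (5.5625)² = 4.74609375
σ(X) = √4.74609375 ≈ 2.179

2.179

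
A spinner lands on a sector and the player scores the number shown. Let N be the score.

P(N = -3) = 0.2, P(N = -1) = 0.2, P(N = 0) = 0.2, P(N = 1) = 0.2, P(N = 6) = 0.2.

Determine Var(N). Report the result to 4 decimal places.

9.0400

E[N] = (-3)(0.2) + (-1)(0.2) + (0)(0.2) + (1)(0.2) + (6)(0.2) = 0.6
E[N²] = (-3)²(0.2) + (-1)²(0.2) + (0)²(0.2) + (1)²(0.2) + (6)²(0.2) = 9.4
Var(N) = E[N²] − (E[N])² = 9.4 − (0.6)² = 9.04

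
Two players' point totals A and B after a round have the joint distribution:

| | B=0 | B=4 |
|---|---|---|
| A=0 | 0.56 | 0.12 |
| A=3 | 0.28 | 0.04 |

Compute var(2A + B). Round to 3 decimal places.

E[A] = 0.96,  E[B] = 0.64,  E[AB] = 0.48
var(A) = 2.88 − (0.96)² = 1.9584;  var(B) = 2.56 − (0.64)² = 2.1504
Cov(A,B) = 0.48 − (0.96)(0.64) = -0.1344
var(2A + B) = (2)²·1.9584 + (1)²·2.1504 + 2·(2)·(1)·-0.1344 = 9.4464

9.446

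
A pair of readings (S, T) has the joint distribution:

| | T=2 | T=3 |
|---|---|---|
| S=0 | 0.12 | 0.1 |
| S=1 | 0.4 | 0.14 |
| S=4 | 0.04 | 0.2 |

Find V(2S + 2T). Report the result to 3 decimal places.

11.746

E[S] = 1.5,  E[T] = 2.44,  E[ST] = 3.94
V(S) = 4.38 − (1.5)² = 2.13;  V(T) = 6.2 − (2.44)² = 0.2464
Cov(S,T) = 3.94 − (1.5)(2.44) = 0.28
V(2S + 2T) = (2)²·2.13 + (2)²·0.2464 + 2·(2)·(2)·0.28 = 11.7456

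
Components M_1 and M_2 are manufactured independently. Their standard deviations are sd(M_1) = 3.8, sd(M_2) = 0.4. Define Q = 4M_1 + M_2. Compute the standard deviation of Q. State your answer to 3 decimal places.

Var(M_1) = 14.44, Var(M_2) = 0.16
By independence, Var(Q) = (4)²Var(M_1) + (1)²Var(M_2)
= (4)²·14.44 + (1)²·0.16 = 231.2
sd(Q) = √231.2 ≈ 15.205

15.205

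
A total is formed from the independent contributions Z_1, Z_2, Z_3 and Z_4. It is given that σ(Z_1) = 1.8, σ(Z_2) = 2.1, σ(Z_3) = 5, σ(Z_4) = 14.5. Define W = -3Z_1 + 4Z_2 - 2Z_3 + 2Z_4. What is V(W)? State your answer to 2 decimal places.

V(Z_1) = 3.24, V(Z_2) = 4.41, V(Z_3) = 25, V(Z_4) = 210.25
By independence, V(W) = (-3)²V(Z_1) + (4)²V(Z_2) + (-2)²V(Z_3) + (2)²V(Z_4)
= (-3)²·3.24 + (4)²·4.41 + (-2)²·25 + (2)²·210.25 = 1040.72

1040.72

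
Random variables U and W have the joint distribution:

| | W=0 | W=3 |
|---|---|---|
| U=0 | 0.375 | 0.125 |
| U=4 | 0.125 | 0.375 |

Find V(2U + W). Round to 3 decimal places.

24.250

E[U] = 2,  E[W] = 1.5,  E[UW] = 4.5
V(U) = 8 − (2)² = 4;  V(W) = 4.5 − (1.5)² = 2.25
cov(U,W) = 4.5 − (2)(1.5) = 1.5
V(2U + W) = (2)²·4 + (1)²·2.25 + 2·(2)·(1)·1.5 = 24.25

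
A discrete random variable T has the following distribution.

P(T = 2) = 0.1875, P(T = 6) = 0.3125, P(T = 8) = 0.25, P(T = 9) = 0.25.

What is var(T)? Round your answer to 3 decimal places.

6.000

E[T] = (2)(0.1875) + (6)(0.3125) + (8)(0.25) + (9)(0.25) = 6.5
E[T²] = (2)²(0.1875) + (6)²(0.3125) + (8)²(0.25) + (9)²(0.25) = 48.25
var(T) = E[T²] − (E[T])² = 48.25 − (6.5)² = 6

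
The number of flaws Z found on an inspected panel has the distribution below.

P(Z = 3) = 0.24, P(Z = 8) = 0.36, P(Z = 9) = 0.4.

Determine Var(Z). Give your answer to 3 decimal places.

E[Z] = (3)(0.24) + (8)(0.36) + (9)(0.4) = 7.2
E[Z²] = (3)²(0.24) + (8)²(0.36) + (9)²(0.4) = 57.6
Var(Z) = E[Z²] − (E[Z])² = 57.6 − (7.2)² = 5.76

5.760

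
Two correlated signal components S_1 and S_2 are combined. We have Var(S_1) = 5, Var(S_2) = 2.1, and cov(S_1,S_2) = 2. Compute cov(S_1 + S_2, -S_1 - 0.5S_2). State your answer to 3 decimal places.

cov(S_1 + S_2, -S_1 - 0.5S_2) = (1)(-1)Var(S_1) + (1)(-0.5)Var(S_2) + [(1)(-0.5) + (1)(-1)]cov(S_1,S_2)
= -1·5 + -0.5·2.1 + -1.5·2 = -9.05

-9.050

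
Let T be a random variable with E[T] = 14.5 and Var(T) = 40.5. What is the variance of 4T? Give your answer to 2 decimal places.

648.00

Var(4T) = (4)²·Var(T) = 16·40.5 = 648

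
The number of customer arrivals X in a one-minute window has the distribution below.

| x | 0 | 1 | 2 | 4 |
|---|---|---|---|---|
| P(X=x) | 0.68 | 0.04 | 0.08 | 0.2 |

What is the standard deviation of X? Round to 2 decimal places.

1.60

E[X] = (0)(0.68) + (1)(0.04) + (2)(0.08) + (4)(0.2) = 1
E[X²] = (0)²(0.68) + (1)²(0.04) + (2)²(0.08) + (4)²(0.2) = 3.56
var(X) = E[X²] − (E[X])² = 3.56 − (1)² = 2.56
SD(X) = √2.56 ≈ 1.60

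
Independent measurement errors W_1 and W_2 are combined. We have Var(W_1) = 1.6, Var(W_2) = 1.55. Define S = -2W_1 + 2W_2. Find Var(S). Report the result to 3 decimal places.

12.600

By independence, Var(S) = (-2)²Var(W_1) + (2)²Var(W_2)
= (-2)²·1.6 + (2)²·1.55 = 12.6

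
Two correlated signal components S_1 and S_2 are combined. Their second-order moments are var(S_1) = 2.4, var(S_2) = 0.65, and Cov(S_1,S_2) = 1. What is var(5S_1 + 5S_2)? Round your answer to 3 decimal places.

126.250

var(5S_1 + 5S_2) = (5)²·var(S_1) + (5)²·var(S_2) + 2·(5)·(5)·Cov(S_1,S_2)
= 25·2.4 + 25·0.65 + 50·1 = 126.25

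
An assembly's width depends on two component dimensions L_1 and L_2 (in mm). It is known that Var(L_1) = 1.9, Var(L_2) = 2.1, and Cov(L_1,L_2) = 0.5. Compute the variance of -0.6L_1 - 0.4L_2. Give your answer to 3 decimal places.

Var(-0.6L_1 - 0.4L_2) = (-0.6)²·Var(L_1) + (-0.4)²·Var(L_2) + 2·(-0.6)·(-0.4)·Cov(L_1,L_2)
= 0.36·1.9 + 0.16·2.1 + 0.48·0.5 = 1.26

1.260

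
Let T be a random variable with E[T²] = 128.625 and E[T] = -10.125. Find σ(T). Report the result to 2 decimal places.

var(T) = 128.625 − (-10.125)² = 26.109375
σ(T) = √26.109375 ≈ 5.11

5.11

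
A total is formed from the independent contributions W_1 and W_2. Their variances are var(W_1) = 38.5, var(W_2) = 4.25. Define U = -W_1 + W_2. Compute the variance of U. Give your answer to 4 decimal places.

By independence, var(U) = (-1)²var(W_1) + (1)²var(W_2)
= (-1)²·38.5 + (1)²·4.25 = 42.75

42.7500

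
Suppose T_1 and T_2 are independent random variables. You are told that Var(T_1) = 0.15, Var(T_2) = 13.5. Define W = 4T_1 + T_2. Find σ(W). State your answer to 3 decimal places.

By independence, Var(W) = (4)²Var(T_1) + (1)²Var(T_2)
= (4)²·0.15 + (1)²·13.5 = 15.9
σ(W) = √15.9 ≈ 3.987

3.987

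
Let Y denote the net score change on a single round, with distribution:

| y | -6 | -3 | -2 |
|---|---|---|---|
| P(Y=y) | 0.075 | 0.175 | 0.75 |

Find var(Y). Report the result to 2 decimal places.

1.15

E[Y] = (-6)(0.075) + (-3)(0.175) + (-2)(0.75) = -2.475
E[Y²] = (-6)²(0.075) + (-3)²(0.175) + (-2)²(0.75) = 7.275
var(Y) = E[Y²] − (E[Y])² = 7.275 − (-2.475)² = 1.149375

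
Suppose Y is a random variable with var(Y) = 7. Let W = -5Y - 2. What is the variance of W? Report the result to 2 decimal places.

var(-5Y - 2) = (-5)²·var(Y) = 25·7 = 175

175.00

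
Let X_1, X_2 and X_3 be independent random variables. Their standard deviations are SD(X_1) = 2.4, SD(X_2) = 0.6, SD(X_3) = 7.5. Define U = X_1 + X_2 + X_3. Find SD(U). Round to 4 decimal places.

Var(X_1) = 5.76, Var(X_2) = 0.36, Var(X_3) = 56.25
By independence, Var(U) = (1)²Var(X_1) + (1)²Var(X_2) + (1)²Var(X_3)
= (1)²·5.76 + (1)²·0.36 + (1)²·56.25 = 62.37
SD(U) = √62.37 ≈ 7.8975

7.8975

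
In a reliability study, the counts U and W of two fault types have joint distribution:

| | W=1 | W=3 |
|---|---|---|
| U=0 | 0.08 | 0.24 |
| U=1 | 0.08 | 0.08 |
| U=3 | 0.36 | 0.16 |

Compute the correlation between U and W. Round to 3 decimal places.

-0.388

E[U] = 1.72,  E[W] = 1.96
E[UW] = 2.84
Cov(U,W) = E[UW] − E[U]E[W] = 2.84 − (1.72)(1.96) = -0.5312
Var(U) = 1.8816,  Var(W) = 0.9984
ρ = -0.5312 / √(1.8816·0.9984) ≈ -0.388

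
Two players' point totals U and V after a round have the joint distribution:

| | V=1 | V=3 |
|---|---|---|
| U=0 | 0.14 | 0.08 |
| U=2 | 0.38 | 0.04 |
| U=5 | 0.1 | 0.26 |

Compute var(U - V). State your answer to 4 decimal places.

E[U] = 2.64,  E[V] = 1.76,  E[UV] = 5.4
var(U) = 10.68 − (2.64)² = 3.7104;  var(V) = 4.04 − (1.76)² = 0.9424
cov(U,V) = 5.4 − (2.64)(1.76) = 0.7536
var(U - V) = (1)²·3.7104 + (-1)²·0.9424 + 2·(1)·(-1)·0.7536 = 3.1456

3.1456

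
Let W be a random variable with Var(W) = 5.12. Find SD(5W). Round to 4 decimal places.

11.3137

Var(5W) = (5)²·5.12 = 128
SD(5W) = √128 ≈ 11.3137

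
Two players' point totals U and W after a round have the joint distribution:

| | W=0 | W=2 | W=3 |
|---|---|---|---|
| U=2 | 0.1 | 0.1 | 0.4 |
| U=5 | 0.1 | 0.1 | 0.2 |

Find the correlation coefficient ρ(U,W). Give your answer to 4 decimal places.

E[U] = 3.2,  E[W] = 2.2
E[UW] = 6.8
Cov(U,W) = E[UW] − E[U]E[W] = 6.8 − (3.2)(2.2) = -0.24
Var(U) = 2.16,  Var(W) = 1.36
ρ = -0.24 / √(2.16·1.36) ≈ -0.1400

-0.1400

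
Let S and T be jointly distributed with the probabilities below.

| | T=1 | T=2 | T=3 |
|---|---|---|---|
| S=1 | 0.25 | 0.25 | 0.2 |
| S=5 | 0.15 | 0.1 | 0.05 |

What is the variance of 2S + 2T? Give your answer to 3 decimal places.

E[S] = 2.2,  E[T] = 1.85,  E[ST] = 3.85
var(S) = 8.2 − (2.2)² = 3.36;  var(T) = 4.05 − (1.85)² = 0.6275
Cov(S,T) = 3.85 − (2.2)(1.85) = -0.22
var(2S + 2T) = (2)²·3.36 + (2)²·0.6275 + 2·(2)·(2)·-0.22 = 14.19

14.190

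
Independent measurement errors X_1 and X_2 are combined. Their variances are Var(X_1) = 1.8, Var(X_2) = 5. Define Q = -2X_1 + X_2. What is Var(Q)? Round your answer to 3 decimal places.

12.200

By independence, Var(Q) = (-2)²Var(X_1) + (1)²Var(X_2)
= (-2)²·1.8 + (1)²·5 = 12.2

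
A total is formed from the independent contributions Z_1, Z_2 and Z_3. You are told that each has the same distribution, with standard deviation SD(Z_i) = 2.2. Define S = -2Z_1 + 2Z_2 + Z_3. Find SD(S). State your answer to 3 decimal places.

Var(Z_i) = (2.2)² = 4.84
By independence, Var(S) = (-2)²Var(Z_1) + (2)²Var(Z_2) + (1)²Var(Z_3)
= (-2)²·4.84 + (2)²·4.84 + (1)²·4.84 = 43.56
SD(S) = √43.56 ≈ 6.600

6.600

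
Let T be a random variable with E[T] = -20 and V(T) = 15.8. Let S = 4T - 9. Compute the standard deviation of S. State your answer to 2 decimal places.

V(4T - 9) = (4)²·15.8 = 252.8
SD(S) = √252.8 ≈ 15.90

15.90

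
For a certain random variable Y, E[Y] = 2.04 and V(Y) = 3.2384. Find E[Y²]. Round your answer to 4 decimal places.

E[Y²] = V(Y) + (E[Y])² = 3.2384 + (2.04)² = 7.4

7.4000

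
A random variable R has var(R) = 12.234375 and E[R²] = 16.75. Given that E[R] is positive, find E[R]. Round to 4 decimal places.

2.1250

(E[R])² = E[R²] − var(R) = 16.75 − 12.234375 = 4.515625
E[R] = √4.515625 = 2.125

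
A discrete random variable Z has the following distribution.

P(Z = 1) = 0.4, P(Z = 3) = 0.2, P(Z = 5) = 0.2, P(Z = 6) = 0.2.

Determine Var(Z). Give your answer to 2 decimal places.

4.16

E[Z] = (1)(0.4) + (3)(0.2) + (5)(0.2) + (6)(0.2) = 3.2
E[Z²] = (1)²(0.4) + (3)²(0.2) + (5)²(0.2) + (6)²(0.2) = 14.4
Var(Z) = E[Z²] − (E[Z])² = 14.4 − (3.2)² = 4.16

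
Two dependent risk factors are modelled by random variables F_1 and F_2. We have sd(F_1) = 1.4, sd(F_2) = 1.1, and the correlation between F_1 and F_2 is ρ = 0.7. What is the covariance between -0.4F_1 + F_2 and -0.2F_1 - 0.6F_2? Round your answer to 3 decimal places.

-0.526

V(F_1) = (1.4)² = 1.96;  V(F_2) = (1.1)² = 1.21
Cov(F_1,F_2) = ρ·sd(F_1)·sd(F_2) = 0.7·1.4·1.1 = 1.078
Cov(-0.4F_1 + F_2, -0.2F_1 - 0.6F_2) = (-0.4)(-0.2)V(F_1) + (1)(-0.6)V(F_2) + [(-0.4)(-0.6) + (1)(-0.2)]Cov(F_1,F_2)
= 0.08·1.96 + -0.6·1.21 + 0.04·1.078 = -0.52608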